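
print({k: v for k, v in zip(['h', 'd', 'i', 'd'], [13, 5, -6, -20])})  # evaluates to {'h': 13, 'd': -20, 'i': -6}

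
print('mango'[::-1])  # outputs ognam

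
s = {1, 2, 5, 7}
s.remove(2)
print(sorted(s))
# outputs [1, 5, 7]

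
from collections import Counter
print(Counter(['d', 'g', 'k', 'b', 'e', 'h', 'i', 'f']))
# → Counter({'d': 1, 'g': 1, 'k': 1, 'b': 1, 'e': 1, 'h': 1, 'i': 1, 'f': 1})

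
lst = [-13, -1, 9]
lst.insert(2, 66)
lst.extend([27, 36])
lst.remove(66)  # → [-13, -1, 9, 27, 36]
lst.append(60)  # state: [-13, -1, 9, 27, 36, 60]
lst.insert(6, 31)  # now [-13, -1, 9, 27, 36, 60, 31]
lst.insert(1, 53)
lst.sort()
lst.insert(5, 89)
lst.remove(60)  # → [-13, -1, 9, 27, 31, 89, 36, 53]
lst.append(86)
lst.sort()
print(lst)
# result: [-13, -1, 9, 27, 31, 36, 53, 86, 89]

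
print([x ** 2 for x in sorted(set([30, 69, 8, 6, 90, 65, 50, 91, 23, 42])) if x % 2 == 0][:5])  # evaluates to [36, 64, 900, 1764, 2500]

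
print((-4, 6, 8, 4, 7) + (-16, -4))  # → (-4, 6, 8, 4, 7, -16, -4)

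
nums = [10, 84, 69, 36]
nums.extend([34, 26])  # [10, 84, 69, 36, 34, 26]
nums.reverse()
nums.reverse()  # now [10, 84, 69, 36, 34, 26]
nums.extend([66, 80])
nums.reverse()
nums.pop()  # 10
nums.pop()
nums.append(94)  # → [80, 66, 26, 34, 36, 69, 94]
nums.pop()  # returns 94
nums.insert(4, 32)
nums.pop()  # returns 69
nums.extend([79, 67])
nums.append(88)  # [80, 66, 26, 34, 32, 36, 79, 67, 88]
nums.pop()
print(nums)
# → [80, 66, 26, 34, 32, 36, 79, 67]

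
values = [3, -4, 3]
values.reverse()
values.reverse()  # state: [3, -4, 3]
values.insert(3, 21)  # [3, -4, 3, 21]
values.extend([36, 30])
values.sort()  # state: [-4, 3, 3, 21, 30, 36]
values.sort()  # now [-4, 3, 3, 21, 30, 36]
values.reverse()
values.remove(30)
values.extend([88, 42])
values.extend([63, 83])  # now [36, 21, 3, 3, -4, 88, 42, 63, 83]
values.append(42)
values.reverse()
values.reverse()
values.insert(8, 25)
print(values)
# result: [36, 21, 3, 3, -4, 88, 42, 63, 25, 83, 42]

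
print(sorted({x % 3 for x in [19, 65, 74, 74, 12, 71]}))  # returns [0, 1, 2]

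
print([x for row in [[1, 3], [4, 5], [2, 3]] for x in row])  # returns [1, 3, 4, 5, 2, 3]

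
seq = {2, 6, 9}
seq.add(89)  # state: {2, 6, 9, 89}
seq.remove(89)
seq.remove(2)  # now {6, 9}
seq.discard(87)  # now {6, 9}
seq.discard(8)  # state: {6, 9}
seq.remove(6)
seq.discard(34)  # {9}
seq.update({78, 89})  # {9, 78, 89}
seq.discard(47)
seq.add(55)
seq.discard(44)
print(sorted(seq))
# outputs [9, 55, 78, 89]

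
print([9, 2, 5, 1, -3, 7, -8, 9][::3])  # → [9, 1, -8]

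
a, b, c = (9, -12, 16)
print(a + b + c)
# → 13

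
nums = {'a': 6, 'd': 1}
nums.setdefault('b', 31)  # 31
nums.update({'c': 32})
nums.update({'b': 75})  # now {'a': 6, 'd': 1, 'b': 75, 'c': 32}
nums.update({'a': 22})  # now {'a': 22, 'd': 1, 'b': 75, 'c': 32}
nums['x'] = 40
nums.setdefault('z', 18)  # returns 18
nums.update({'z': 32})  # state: {'a': 22, 'd': 1, 'b': 75, 'c': 32, 'x': 40, 'z': 32}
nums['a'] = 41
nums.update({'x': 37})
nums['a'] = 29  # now {'a': 29, 'd': 1, 'b': 75, 'c': 32, 'x': 37, 'z': 32}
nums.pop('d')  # 1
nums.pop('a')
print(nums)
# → {'b': 75, 'c': 32, 'x': 37, 'z': 32}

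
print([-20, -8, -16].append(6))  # None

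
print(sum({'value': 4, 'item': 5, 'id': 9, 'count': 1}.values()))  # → 19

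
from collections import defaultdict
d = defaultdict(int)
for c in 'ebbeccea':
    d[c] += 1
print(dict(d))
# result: {'e': 3, 'b': 2, 'c': 2, 'a': 1}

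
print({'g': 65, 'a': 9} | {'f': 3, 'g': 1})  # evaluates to {'g': 1, 'a': 9, 'f': 3}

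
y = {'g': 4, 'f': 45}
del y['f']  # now {'g': 4}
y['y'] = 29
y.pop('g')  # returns 4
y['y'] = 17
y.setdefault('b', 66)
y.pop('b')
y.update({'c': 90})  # {'y': 17, 'c': 90}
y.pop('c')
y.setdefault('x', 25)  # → 25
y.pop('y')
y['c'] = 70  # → {'x': 25, 'c': 70}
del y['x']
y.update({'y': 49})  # {'c': 70, 'y': 49}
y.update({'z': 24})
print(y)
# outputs {'c': 70, 'y': 49, 'z': 24}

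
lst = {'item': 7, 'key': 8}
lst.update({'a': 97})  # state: {'item': 7, 'key': 8, 'a': 97}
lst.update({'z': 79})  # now {'item': 7, 'key': 8, 'a': 97, 'z': 79}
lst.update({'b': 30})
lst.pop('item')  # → 7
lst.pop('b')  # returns 30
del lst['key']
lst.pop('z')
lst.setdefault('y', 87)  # 87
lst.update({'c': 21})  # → {'a': 97, 'y': 87, 'c': 21}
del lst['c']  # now {'a': 97, 'y': 87}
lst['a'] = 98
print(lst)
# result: {'a': 98, 'y': 87}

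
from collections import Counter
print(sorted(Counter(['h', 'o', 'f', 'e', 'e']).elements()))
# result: ['e', 'e', 'f', 'h', 'o']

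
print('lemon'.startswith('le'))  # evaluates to True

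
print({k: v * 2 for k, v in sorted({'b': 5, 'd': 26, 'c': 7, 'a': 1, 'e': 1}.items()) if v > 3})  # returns {'b': 10, 'c': 14, 'd': 52}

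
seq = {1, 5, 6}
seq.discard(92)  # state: {1, 5, 6}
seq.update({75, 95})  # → {1, 5, 6, 75, 95}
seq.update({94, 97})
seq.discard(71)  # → {1, 5, 6, 75, 94, 95, 97}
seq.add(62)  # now {1, 5, 6, 62, 75, 94, 95, 97}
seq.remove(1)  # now {5, 6, 62, 75, 94, 95, 97}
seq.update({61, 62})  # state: {5, 6, 61, 62, 75, 94, 95, 97}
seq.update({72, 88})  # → {5, 6, 61, 62, 72, 75, 88, 94, 95, 97}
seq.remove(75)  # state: {5, 6, 61, 62, 72, 88, 94, 95, 97}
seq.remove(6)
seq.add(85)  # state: {5, 61, 62, 72, 85, 88, 94, 95, 97}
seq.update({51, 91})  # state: {5, 51, 61, 62, 72, 85, 88, 91, 94, 95, 97}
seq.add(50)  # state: {5, 50, 51, 61, 62, 72, 85, 88, 91, 94, 95, 97}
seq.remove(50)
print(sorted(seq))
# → [5, 51, 61, 62, 72, 85, 88, 91, 94, 95, 97]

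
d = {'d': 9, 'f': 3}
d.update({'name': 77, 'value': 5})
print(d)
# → {'d': 9, 'f': 3, 'name': 77, 'value': 5}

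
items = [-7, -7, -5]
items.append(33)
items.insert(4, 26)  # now [-7, -7, -5, 33, 26]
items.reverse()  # [26, 33, -5, -7, -7]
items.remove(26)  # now [33, -5, -7, -7]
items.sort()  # [-7, -7, -5, 33]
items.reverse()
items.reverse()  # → [-7, -7, -5, 33]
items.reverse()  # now [33, -5, -7, -7]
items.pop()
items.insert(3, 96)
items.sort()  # [-7, -5, 33, 96]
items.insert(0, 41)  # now [41, -7, -5, 33, 96]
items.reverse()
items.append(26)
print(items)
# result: [96, 33, -5, -7, 41, 26]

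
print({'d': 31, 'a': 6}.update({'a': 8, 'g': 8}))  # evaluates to None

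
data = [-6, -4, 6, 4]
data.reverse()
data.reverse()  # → [-6, -4, 6, 4]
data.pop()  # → 4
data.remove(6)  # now [-6, -4]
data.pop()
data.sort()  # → [-6]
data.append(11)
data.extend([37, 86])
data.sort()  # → [-6, 11, 37, 86]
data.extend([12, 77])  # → [-6, 11, 37, 86, 12, 77]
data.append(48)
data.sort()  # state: [-6, 11, 12, 37, 48, 77, 86]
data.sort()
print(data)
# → [-6, 11, 12, 37, 48, 77, 86]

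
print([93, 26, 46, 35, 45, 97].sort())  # None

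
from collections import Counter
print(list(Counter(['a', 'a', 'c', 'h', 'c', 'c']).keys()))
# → ['a', 'c', 'h']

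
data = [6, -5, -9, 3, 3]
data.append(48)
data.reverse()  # [48, 3, 3, -9, -5, 6]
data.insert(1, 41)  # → [48, 41, 3, 3, -9, -5, 6]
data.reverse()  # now [6, -5, -9, 3, 3, 41, 48]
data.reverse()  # [48, 41, 3, 3, -9, -5, 6]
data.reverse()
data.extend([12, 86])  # [6, -5, -9, 3, 3, 41, 48, 12, 86]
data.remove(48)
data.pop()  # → 86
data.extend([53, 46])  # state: [6, -5, -9, 3, 3, 41, 12, 53, 46]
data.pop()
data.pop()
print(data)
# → [6, -5, -9, 3, 3, 41, 12]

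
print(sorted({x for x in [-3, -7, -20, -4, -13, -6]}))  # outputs [-20, -13, -7, -6, -4, -3]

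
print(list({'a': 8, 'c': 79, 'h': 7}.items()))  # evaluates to [('a', 8), ('c', 79), ('h', 7)]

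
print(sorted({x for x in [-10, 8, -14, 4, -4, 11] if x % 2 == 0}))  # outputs [-14, -10, -4, 4, 8]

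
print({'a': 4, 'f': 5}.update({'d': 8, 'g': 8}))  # None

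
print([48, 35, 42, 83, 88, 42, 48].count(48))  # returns 2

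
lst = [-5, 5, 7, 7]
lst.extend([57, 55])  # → [-5, 5, 7, 7, 57, 55]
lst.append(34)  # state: [-5, 5, 7, 7, 57, 55, 34]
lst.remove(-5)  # [5, 7, 7, 57, 55, 34]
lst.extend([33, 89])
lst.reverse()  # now [89, 33, 34, 55, 57, 7, 7, 5]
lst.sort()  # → [5, 7, 7, 33, 34, 55, 57, 89]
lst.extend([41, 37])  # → [5, 7, 7, 33, 34, 55, 57, 89, 41, 37]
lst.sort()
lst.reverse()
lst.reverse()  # [5, 7, 7, 33, 34, 37, 41, 55, 57, 89]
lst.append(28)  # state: [5, 7, 7, 33, 34, 37, 41, 55, 57, 89, 28]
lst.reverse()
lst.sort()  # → [5, 7, 7, 28, 33, 34, 37, 41, 55, 57, 89]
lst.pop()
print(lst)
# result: [5, 7, 7, 28, 33, 34, 37, 41, 55, 57]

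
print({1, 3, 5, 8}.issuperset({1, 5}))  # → True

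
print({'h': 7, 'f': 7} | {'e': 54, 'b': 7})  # {'h': 7, 'f': 7, 'e': 54, 'b': 7}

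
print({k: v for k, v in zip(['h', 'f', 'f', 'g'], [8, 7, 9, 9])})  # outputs {'h': 8, 'f': 9, 'g': 9}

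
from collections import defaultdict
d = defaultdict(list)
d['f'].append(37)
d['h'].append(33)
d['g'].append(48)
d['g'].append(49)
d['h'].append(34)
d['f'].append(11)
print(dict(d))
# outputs {'f': [37, 11], 'h': [33, 34], 'g': [48, 49]}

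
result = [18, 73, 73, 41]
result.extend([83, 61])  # [18, 73, 73, 41, 83, 61]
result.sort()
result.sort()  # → [18, 41, 61, 73, 73, 83]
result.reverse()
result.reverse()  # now [18, 41, 61, 73, 73, 83]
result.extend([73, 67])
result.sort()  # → [18, 41, 61, 67, 73, 73, 73, 83]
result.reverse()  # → [83, 73, 73, 73, 67, 61, 41, 18]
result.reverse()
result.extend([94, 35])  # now [18, 41, 61, 67, 73, 73, 73, 83, 94, 35]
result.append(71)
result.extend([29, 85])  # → [18, 41, 61, 67, 73, 73, 73, 83, 94, 35, 71, 29, 85]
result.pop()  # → 85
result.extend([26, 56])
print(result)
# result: [18, 41, 61, 67, 73, 73, 73, 83, 94, 35, 71, 29, 26, 56]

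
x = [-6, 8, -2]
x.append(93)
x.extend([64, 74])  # [-6, 8, -2, 93, 64, 74]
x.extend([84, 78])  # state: [-6, 8, -2, 93, 64, 74, 84, 78]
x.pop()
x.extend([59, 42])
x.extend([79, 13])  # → [-6, 8, -2, 93, 64, 74, 84, 59, 42, 79, 13]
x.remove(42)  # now [-6, 8, -2, 93, 64, 74, 84, 59, 79, 13]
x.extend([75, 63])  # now [-6, 8, -2, 93, 64, 74, 84, 59, 79, 13, 75, 63]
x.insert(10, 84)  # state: [-6, 8, -2, 93, 64, 74, 84, 59, 79, 13, 84, 75, 63]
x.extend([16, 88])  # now [-6, 8, -2, 93, 64, 74, 84, 59, 79, 13, 84, 75, 63, 16, 88]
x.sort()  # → [-6, -2, 8, 13, 16, 59, 63, 64, 74, 75, 79, 84, 84, 88, 93]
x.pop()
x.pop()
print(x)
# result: [-6, -2, 8, 13, 16, 59, 63, 64, 74, 75, 79, 84, 84]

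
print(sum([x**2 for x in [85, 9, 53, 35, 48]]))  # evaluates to 13644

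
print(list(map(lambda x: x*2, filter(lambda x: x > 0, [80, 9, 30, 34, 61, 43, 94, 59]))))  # [160, 18, 60, 68, 122, 86, 188, 118]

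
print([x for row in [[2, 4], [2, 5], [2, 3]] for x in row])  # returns [2, 4, 2, 5, 2, 3]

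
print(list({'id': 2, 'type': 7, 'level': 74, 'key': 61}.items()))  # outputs [('id', 2), ('type', 7), ('level', 74), ('key', 61)]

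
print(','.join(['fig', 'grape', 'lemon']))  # fig,grape,lemon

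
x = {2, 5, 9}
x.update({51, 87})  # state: {2, 5, 9, 51, 87}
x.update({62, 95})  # {2, 5, 9, 51, 62, 87, 95}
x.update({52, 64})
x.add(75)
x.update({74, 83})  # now {2, 5, 9, 51, 52, 62, 64, 74, 75, 83, 87, 95}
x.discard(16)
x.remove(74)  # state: {2, 5, 9, 51, 52, 62, 64, 75, 83, 87, 95}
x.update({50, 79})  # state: {2, 5, 9, 50, 51, 52, 62, 64, 75, 79, 83, 87, 95}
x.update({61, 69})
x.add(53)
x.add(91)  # {2, 5, 9, 50, 51, 52, 53, 61, 62, 64, 69, 75, 79, 83, 87, 91, 95}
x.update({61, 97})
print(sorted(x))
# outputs [2, 5, 9, 50, 51, 52, 53, 61, 62, 64, 69, 75, 79, 83, 87, 91, 95, 97]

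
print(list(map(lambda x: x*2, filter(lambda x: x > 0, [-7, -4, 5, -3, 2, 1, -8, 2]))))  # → [10, 4, 2, 4]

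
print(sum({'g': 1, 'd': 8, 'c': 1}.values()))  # 10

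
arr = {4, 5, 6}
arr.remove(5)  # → {4, 6}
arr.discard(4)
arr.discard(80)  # {6}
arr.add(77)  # {6, 77}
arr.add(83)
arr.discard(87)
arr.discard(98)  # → {6, 77, 83}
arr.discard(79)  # {6, 77, 83}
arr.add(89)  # {6, 77, 83, 89}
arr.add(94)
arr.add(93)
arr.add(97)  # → {6, 77, 83, 89, 93, 94, 97}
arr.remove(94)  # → {6, 77, 83, 89, 93, 97}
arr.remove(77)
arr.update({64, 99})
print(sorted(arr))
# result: [6, 64, 83, 89, 93, 97, 99]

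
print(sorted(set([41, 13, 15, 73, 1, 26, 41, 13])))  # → [1, 13, 15, 26, 41, 73]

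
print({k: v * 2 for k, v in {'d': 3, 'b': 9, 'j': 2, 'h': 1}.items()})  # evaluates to {'d': 6, 'b': 18, 'j': 4, 'h': 2}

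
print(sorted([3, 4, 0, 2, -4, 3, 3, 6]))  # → [-4, 0, 2, 3, 3, 3, 4, 6]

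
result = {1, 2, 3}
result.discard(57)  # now {1, 2, 3}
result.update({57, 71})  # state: {1, 2, 3, 57, 71}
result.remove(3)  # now {1, 2, 57, 71}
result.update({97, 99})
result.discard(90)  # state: {1, 2, 57, 71, 97, 99}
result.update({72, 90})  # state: {1, 2, 57, 71, 72, 90, 97, 99}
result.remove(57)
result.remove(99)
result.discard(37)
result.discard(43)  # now {1, 2, 71, 72, 90, 97}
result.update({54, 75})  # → {1, 2, 54, 71, 72, 75, 90, 97}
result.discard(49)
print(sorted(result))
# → [1, 2, 54, 71, 72, 75, 90, 97]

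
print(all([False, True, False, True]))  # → False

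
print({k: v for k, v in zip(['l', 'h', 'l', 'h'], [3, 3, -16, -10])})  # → {'l': -16, 'h': -10}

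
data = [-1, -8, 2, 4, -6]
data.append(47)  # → [-1, -8, 2, 4, -6, 47]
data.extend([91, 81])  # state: [-1, -8, 2, 4, -6, 47, 91, 81]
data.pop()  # 81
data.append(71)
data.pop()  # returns 71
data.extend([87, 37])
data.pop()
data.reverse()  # [87, 91, 47, -6, 4, 2, -8, -1]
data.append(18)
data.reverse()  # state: [18, -1, -8, 2, 4, -6, 47, 91, 87]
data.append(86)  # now [18, -1, -8, 2, 4, -6, 47, 91, 87, 86]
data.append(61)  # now [18, -1, -8, 2, 4, -6, 47, 91, 87, 86, 61]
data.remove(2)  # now [18, -1, -8, 4, -6, 47, 91, 87, 86, 61]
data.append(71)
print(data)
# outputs [18, -1, -8, 4, -6, 47, 91, 87, 86, 61, 71]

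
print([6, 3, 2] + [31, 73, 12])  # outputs [6, 3, 2, 31, 73, 12]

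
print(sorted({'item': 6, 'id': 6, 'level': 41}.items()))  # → [('id', 6), ('item', 6), ('level', 41)]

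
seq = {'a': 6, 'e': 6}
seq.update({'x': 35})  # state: {'a': 6, 'e': 6, 'x': 35}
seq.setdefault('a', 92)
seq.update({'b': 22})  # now {'a': 6, 'e': 6, 'x': 35, 'b': 22}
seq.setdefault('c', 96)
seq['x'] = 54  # {'a': 6, 'e': 6, 'x': 54, 'b': 22, 'c': 96}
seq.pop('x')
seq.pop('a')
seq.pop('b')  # 22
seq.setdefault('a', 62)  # 62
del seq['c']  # {'e': 6, 'a': 62}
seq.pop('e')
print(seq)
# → {'a': 62}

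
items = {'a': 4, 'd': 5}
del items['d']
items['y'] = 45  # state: {'a': 4, 'y': 45}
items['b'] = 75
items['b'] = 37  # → {'a': 4, 'y': 45, 'b': 37}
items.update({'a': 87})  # {'a': 87, 'y': 45, 'b': 37}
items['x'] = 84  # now {'a': 87, 'y': 45, 'b': 37, 'x': 84}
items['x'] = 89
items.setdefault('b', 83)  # 37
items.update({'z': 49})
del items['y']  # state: {'a': 87, 'b': 37, 'x': 89, 'z': 49}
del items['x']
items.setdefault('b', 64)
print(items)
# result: {'a': 87, 'b': 37, 'z': 49}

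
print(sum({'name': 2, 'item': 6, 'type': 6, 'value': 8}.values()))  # 22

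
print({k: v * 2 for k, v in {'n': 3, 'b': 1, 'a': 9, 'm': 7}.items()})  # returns {'n': 6, 'b': 2, 'a': 18, 'm': 14}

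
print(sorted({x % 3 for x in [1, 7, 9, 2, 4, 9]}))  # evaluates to [0, 1, 2]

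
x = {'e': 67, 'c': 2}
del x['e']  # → {'c': 2}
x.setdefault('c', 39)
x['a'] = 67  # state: {'c': 2, 'a': 67}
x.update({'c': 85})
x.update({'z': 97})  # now {'c': 85, 'a': 67, 'z': 97}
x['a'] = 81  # {'c': 85, 'a': 81, 'z': 97}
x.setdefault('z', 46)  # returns 97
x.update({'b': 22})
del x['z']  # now {'c': 85, 'a': 81, 'b': 22}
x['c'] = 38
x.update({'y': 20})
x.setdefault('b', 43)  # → 22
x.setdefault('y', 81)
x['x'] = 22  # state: {'c': 38, 'a': 81, 'b': 22, 'y': 20, 'x': 22}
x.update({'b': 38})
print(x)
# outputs {'c': 38, 'a': 81, 'b': 38, 'y': 20, 'x': 22}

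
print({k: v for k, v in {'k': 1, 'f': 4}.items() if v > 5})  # {}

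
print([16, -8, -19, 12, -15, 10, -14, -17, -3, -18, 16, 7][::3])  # [16, 12, -14, -18]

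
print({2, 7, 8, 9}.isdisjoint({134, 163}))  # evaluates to True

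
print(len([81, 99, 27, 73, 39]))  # 5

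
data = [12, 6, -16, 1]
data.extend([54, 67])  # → [12, 6, -16, 1, 54, 67]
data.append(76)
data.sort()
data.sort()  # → [-16, 1, 6, 12, 54, 67, 76]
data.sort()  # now [-16, 1, 6, 12, 54, 67, 76]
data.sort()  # [-16, 1, 6, 12, 54, 67, 76]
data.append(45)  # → [-16, 1, 6, 12, 54, 67, 76, 45]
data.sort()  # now [-16, 1, 6, 12, 45, 54, 67, 76]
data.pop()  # 76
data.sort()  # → [-16, 1, 6, 12, 45, 54, 67]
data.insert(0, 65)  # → [65, -16, 1, 6, 12, 45, 54, 67]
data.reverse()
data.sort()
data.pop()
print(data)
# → [-16, 1, 6, 12, 45, 54, 65]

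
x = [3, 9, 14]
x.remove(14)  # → [3, 9]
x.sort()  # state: [3, 9]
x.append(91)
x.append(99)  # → [3, 9, 91, 99]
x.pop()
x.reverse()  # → [91, 9, 3]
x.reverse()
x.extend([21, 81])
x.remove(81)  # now [3, 9, 91, 21]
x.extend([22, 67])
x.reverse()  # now [67, 22, 21, 91, 9, 3]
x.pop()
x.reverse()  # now [9, 91, 21, 22, 67]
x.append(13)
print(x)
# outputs [9, 91, 21, 22, 67, 13]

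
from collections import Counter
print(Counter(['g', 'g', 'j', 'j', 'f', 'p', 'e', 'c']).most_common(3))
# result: [('g', 2), ('j', 2), ('f', 1)]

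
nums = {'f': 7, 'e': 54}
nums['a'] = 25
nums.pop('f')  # 7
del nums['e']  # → {'a': 25}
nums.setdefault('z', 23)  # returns 23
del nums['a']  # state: {'z': 23}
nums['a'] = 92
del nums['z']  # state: {'a': 92}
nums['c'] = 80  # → {'a': 92, 'c': 80}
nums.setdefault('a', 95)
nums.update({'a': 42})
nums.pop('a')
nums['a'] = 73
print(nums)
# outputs {'c': 80, 'a': 73}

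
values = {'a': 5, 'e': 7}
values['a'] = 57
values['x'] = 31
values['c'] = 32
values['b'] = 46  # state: {'a': 57, 'e': 7, 'x': 31, 'c': 32, 'b': 46}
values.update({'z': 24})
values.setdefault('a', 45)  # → 57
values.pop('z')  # 24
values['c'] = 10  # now {'a': 57, 'e': 7, 'x': 31, 'c': 10, 'b': 46}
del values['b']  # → {'a': 57, 'e': 7, 'x': 31, 'c': 10}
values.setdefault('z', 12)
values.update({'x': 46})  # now {'a': 57, 'e': 7, 'x': 46, 'c': 10, 'z': 12}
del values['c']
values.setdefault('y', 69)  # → 69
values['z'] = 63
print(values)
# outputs {'a': 57, 'e': 7, 'x': 46, 'z': 63, 'y': 69}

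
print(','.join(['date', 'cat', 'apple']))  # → date,cat,apple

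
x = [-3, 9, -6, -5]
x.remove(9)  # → [-3, -6, -5]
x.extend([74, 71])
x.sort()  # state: [-6, -5, -3, 71, 74]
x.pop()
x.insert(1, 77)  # [-6, 77, -5, -3, 71]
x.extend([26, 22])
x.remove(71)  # [-6, 77, -5, -3, 26, 22]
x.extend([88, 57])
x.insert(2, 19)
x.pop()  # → 57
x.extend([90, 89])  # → [-6, 77, 19, -5, -3, 26, 22, 88, 90, 89]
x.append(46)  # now [-6, 77, 19, -5, -3, 26, 22, 88, 90, 89, 46]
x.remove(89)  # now [-6, 77, 19, -5, -3, 26, 22, 88, 90, 46]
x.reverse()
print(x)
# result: [46, 90, 88, 22, 26, -3, -5, 19, 77, -6]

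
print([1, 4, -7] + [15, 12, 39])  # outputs [1, 4, -7, 15, 12, 39]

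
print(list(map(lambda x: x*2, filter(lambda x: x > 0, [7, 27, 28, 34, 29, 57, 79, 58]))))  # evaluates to [14, 54, 56, 68, 58, 114, 158, 116]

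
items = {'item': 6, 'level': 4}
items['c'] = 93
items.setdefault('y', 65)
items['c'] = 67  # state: {'item': 6, 'level': 4, 'c': 67, 'y': 65}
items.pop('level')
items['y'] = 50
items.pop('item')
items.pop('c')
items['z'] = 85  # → {'y': 50, 'z': 85}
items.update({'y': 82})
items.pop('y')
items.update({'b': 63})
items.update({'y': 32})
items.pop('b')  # 63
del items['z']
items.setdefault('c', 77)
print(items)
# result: {'y': 32, 'c': 77}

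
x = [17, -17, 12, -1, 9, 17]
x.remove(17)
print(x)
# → [-17, 12, -1, 9, 17]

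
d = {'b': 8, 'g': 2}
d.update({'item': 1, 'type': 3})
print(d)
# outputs {'b': 8, 'g': 2, 'item': 1, 'type': 3}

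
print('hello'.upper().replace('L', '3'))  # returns HE33O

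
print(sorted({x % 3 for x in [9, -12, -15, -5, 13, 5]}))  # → [0, 1, 2]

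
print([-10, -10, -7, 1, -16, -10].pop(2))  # -7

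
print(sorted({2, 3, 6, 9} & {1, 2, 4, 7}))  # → [2]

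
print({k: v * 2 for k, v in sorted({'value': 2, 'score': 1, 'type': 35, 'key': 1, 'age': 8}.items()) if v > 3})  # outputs {'age': 16, 'type': 70}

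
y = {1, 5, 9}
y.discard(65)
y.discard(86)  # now {1, 5, 9}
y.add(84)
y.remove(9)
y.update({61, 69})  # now {1, 5, 61, 69, 84}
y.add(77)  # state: {1, 5, 61, 69, 77, 84}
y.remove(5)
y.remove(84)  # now {1, 61, 69, 77}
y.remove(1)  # {61, 69, 77}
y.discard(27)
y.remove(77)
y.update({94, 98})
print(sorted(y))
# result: [61, 69, 94, 98]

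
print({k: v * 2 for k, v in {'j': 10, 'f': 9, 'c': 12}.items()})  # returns {'j': 20, 'f': 18, 'c': 24}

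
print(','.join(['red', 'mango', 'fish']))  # red,mango,fish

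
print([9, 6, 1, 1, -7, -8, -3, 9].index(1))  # 2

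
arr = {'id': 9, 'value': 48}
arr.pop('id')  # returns 9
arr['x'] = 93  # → {'value': 48, 'x': 93}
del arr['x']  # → {'value': 48}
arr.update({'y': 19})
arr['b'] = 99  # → {'value': 48, 'y': 19, 'b': 99}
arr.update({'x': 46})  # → {'value': 48, 'y': 19, 'b': 99, 'x': 46}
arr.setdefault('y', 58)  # 19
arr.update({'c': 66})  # {'value': 48, 'y': 19, 'b': 99, 'x': 46, 'c': 66}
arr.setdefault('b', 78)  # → 99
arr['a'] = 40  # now {'value': 48, 'y': 19, 'b': 99, 'x': 46, 'c': 66, 'a': 40}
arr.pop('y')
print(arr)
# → {'value': 48, 'b': 99, 'x': 46, 'c': 66, 'a': 40}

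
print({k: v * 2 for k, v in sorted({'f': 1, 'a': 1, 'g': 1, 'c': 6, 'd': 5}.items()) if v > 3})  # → {'c': 12, 'd': 10}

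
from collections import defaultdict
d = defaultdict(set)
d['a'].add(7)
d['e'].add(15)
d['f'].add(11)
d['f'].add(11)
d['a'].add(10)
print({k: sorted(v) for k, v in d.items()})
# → {'a': [7, 10], 'e': [15], 'f': [11]}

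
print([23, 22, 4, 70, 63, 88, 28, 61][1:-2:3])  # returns [22, 63]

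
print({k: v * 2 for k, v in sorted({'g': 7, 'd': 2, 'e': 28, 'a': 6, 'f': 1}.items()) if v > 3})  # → {'a': 12, 'e': 56, 'g': 14}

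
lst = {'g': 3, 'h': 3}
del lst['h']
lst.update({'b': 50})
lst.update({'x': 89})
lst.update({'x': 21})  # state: {'g': 3, 'b': 50, 'x': 21}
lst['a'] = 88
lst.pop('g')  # 3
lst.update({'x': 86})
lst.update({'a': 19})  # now {'b': 50, 'x': 86, 'a': 19}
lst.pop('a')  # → 19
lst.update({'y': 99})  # {'b': 50, 'x': 86, 'y': 99}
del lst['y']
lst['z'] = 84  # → {'b': 50, 'x': 86, 'z': 84}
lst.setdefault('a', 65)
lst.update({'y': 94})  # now {'b': 50, 'x': 86, 'z': 84, 'a': 65, 'y': 94}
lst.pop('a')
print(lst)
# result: {'b': 50, 'x': 86, 'z': 84, 'y': 94}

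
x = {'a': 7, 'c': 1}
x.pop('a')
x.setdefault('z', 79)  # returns 79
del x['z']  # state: {'c': 1}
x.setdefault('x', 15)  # 15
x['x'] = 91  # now {'c': 1, 'x': 91}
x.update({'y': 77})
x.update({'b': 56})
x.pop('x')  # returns 91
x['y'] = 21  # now {'c': 1, 'y': 21, 'b': 56}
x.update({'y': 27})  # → {'c': 1, 'y': 27, 'b': 56}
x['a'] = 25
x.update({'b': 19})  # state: {'c': 1, 'y': 27, 'b': 19, 'a': 25}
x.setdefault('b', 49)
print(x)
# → {'c': 1, 'y': 27, 'b': 19, 'a': 25}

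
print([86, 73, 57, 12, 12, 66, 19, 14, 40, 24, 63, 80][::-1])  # [80, 63, 24, 40, 14, 19, 66, 12, 12, 57, 73, 86]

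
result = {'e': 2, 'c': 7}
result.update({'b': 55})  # {'e': 2, 'c': 7, 'b': 55}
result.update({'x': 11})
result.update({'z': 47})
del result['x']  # {'e': 2, 'c': 7, 'b': 55, 'z': 47}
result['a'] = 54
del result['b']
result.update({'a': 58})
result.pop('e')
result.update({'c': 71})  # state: {'c': 71, 'z': 47, 'a': 58}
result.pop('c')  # 71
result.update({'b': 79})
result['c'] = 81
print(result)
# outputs {'z': 47, 'a': 58, 'b': 79, 'c': 81}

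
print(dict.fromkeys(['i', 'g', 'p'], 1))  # {'i': 1, 'g': 1, 'p': 1}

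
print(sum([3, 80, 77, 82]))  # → 242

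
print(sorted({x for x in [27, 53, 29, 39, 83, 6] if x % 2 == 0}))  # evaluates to [6]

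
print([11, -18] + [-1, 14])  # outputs [11, -18, -1, 14]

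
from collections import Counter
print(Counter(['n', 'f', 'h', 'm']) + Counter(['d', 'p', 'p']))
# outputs Counter({'p': 2, 'n': 1, 'f': 1, 'h': 1, 'm': 1, 'd': 1})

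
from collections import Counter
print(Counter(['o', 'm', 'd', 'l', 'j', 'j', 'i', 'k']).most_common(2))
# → [('j', 2), ('o', 1)]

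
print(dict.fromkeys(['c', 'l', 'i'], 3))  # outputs {'c': 3, 'l': 3, 'i': 3}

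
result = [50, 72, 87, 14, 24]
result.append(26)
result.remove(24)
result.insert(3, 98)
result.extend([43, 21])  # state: [50, 72, 87, 98, 14, 26, 43, 21]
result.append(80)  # [50, 72, 87, 98, 14, 26, 43, 21, 80]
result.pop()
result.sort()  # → [14, 21, 26, 43, 50, 72, 87, 98]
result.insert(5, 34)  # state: [14, 21, 26, 43, 50, 34, 72, 87, 98]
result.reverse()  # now [98, 87, 72, 34, 50, 43, 26, 21, 14]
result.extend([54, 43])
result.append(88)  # [98, 87, 72, 34, 50, 43, 26, 21, 14, 54, 43, 88]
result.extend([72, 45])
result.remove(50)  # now [98, 87, 72, 34, 43, 26, 21, 14, 54, 43, 88, 72, 45]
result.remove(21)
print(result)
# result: [98, 87, 72, 34, 43, 26, 14, 54, 43, 88, 72, 45]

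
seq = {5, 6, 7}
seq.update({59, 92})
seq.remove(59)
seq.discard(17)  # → {5, 6, 7, 92}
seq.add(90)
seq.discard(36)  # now {5, 6, 7, 90, 92}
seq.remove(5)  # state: {6, 7, 90, 92}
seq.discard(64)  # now {6, 7, 90, 92}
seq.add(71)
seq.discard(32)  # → {6, 7, 71, 90, 92}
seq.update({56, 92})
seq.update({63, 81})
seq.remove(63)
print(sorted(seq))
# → [6, 7, 56, 71, 81, 90, 92]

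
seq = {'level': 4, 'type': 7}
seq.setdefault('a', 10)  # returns 10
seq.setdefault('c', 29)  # 29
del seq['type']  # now {'level': 4, 'a': 10, 'c': 29}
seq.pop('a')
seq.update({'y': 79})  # {'level': 4, 'c': 29, 'y': 79}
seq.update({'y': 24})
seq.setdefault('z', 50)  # 50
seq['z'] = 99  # {'level': 4, 'c': 29, 'y': 24, 'z': 99}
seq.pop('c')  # 29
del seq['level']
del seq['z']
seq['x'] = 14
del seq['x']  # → {'y': 24}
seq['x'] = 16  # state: {'y': 24, 'x': 16}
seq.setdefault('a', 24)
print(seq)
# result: {'y': 24, 'x': 16, 'a': 24}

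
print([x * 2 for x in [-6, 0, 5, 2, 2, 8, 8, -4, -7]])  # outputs [-12, 0, 10, 4, 4, 16, 16, -8, -14]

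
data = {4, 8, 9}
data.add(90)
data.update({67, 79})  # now {4, 8, 9, 67, 79, 90}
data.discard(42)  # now {4, 8, 9, 67, 79, 90}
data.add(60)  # {4, 8, 9, 60, 67, 79, 90}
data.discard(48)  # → {4, 8, 9, 60, 67, 79, 90}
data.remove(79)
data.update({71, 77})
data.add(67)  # {4, 8, 9, 60, 67, 71, 77, 90}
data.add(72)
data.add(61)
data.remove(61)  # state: {4, 8, 9, 60, 67, 71, 72, 77, 90}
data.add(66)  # {4, 8, 9, 60, 66, 67, 71, 72, 77, 90}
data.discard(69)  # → {4, 8, 9, 60, 66, 67, 71, 72, 77, 90}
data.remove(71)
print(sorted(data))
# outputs [4, 8, 9, 60, 66, 67, 72, 77, 90]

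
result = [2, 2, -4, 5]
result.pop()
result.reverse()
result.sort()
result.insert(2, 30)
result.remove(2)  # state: [-4, 30, 2]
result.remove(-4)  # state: [30, 2]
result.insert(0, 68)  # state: [68, 30, 2]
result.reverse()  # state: [2, 30, 68]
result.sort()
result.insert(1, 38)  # [2, 38, 30, 68]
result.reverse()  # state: [68, 30, 38, 2]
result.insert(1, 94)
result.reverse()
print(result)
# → [2, 38, 30, 94, 68]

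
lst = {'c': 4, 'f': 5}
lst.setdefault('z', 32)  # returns 32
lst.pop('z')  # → 32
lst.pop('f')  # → 5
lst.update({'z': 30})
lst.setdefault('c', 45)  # 4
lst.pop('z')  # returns 30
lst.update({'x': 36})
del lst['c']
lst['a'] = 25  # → {'x': 36, 'a': 25}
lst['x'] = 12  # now {'x': 12, 'a': 25}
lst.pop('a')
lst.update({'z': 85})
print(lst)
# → {'x': 12, 'z': 85}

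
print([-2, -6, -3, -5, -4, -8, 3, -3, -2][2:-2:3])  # [-3, -8]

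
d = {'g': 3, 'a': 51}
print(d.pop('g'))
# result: 3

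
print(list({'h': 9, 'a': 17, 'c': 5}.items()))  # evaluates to [('h', 9), ('a', 17), ('c', 5)]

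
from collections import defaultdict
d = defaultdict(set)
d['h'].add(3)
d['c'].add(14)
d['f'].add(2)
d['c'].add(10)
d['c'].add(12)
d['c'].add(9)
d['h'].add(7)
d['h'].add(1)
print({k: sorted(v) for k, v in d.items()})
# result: {'h': [1, 3, 7], 'c': [9, 10, 12, 14], 'f': [2]}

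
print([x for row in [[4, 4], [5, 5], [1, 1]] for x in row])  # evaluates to [4, 4, 5, 5, 1, 1]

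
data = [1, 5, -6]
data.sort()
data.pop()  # 5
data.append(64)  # [-6, 1, 64]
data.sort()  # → [-6, 1, 64]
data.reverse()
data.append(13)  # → [64, 1, -6, 13]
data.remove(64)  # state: [1, -6, 13]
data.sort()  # [-6, 1, 13]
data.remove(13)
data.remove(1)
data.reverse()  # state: [-6]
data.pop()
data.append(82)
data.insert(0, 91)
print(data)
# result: [91, 82]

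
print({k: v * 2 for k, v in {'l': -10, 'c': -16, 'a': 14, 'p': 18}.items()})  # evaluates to {'l': -20, 'c': -32, 'a': 28, 'p': 36}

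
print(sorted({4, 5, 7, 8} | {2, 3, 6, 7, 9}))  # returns [2, 3, 4, 5, 6, 7, 8, 9]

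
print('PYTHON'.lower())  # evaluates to python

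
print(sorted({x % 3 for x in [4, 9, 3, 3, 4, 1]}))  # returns [0, 1]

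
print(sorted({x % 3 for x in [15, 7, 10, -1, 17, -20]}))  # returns [0, 1, 2]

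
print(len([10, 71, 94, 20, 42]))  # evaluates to 5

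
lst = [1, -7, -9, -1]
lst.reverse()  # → [-1, -9, -7, 1]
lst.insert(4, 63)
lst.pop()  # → 63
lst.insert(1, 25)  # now [-1, 25, -9, -7, 1]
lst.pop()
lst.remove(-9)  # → [-1, 25, -7]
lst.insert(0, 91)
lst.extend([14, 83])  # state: [91, -1, 25, -7, 14, 83]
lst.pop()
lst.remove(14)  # [91, -1, 25, -7]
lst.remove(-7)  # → [91, -1, 25]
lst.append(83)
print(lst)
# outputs [91, -1, 25, 83]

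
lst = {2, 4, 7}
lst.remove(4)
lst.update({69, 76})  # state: {2, 7, 69, 76}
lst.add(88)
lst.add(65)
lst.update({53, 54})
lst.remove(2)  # {7, 53, 54, 65, 69, 76, 88}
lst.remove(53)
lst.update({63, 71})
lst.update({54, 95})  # {7, 54, 63, 65, 69, 71, 76, 88, 95}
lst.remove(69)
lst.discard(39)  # {7, 54, 63, 65, 71, 76, 88, 95}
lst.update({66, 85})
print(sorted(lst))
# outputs [7, 54, 63, 65, 66, 71, 76, 85, 88, 95]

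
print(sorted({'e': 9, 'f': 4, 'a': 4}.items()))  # [('a', 4), ('e', 9), ('f', 4)]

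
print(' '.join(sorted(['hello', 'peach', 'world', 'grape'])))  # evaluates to grape hello peach world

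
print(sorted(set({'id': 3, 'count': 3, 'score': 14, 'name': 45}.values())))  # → [3, 14, 45]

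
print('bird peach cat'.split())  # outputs ['bird', 'peach', 'cat']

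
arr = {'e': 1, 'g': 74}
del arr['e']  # {'g': 74}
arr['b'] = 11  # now {'g': 74, 'b': 11}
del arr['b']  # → {'g': 74}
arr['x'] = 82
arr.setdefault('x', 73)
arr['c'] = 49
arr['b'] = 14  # {'g': 74, 'x': 82, 'c': 49, 'b': 14}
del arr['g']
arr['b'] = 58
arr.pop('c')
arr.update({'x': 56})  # {'x': 56, 'b': 58}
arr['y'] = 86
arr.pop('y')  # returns 86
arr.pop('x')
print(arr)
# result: {'b': 58}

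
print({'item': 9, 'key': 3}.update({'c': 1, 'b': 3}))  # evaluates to None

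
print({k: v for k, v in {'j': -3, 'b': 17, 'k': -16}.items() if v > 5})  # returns {'b': 17}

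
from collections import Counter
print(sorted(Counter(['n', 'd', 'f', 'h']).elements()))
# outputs ['d', 'f', 'h', 'n']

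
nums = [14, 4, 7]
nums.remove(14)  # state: [4, 7]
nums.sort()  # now [4, 7]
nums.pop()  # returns 7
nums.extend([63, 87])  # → [4, 63, 87]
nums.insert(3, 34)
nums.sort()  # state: [4, 34, 63, 87]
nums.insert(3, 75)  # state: [4, 34, 63, 75, 87]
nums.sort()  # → [4, 34, 63, 75, 87]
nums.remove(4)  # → [34, 63, 75, 87]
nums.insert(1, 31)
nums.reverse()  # [87, 75, 63, 31, 34]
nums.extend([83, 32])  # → [87, 75, 63, 31, 34, 83, 32]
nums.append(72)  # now [87, 75, 63, 31, 34, 83, 32, 72]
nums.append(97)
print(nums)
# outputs [87, 75, 63, 31, 34, 83, 32, 72, 97]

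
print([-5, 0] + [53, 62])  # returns [-5, 0, 53, 62]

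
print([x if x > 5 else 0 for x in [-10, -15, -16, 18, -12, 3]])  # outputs [0, 0, 0, 18, 0, 0]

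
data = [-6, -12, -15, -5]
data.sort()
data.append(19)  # [-15, -12, -6, -5, 19]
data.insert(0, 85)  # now [85, -15, -12, -6, -5, 19]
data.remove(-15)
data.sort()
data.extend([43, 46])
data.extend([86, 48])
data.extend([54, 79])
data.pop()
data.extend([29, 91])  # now [-12, -6, -5, 19, 85, 43, 46, 86, 48, 54, 29, 91]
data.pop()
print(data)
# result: [-12, -6, -5, 19, 85, 43, 46, 86, 48, 54, 29]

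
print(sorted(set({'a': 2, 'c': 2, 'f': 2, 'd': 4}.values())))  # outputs [2, 4]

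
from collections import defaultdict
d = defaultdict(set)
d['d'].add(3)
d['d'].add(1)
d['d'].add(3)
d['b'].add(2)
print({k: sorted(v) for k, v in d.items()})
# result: {'d': [1, 3], 'b': [2]}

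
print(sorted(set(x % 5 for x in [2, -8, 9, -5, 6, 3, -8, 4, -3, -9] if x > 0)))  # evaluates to [1, 2, 3, 4]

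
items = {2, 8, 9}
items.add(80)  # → {2, 8, 9, 80}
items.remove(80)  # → {2, 8, 9}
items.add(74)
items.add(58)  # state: {2, 8, 9, 58, 74}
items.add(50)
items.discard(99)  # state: {2, 8, 9, 50, 58, 74}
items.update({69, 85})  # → {2, 8, 9, 50, 58, 69, 74, 85}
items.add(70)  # {2, 8, 9, 50, 58, 69, 70, 74, 85}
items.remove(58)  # {2, 8, 9, 50, 69, 70, 74, 85}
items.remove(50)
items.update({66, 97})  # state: {2, 8, 9, 66, 69, 70, 74, 85, 97}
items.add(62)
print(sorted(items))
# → [2, 8, 9, 62, 66, 69, 70, 74, 85, 97]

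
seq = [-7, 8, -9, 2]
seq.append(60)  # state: [-7, 8, -9, 2, 60]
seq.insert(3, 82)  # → [-7, 8, -9, 82, 2, 60]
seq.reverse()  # [60, 2, 82, -9, 8, -7]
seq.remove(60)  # [2, 82, -9, 8, -7]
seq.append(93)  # [2, 82, -9, 8, -7, 93]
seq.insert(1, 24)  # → [2, 24, 82, -9, 8, -7, 93]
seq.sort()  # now [-9, -7, 2, 8, 24, 82, 93]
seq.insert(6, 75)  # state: [-9, -7, 2, 8, 24, 82, 75, 93]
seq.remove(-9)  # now [-7, 2, 8, 24, 82, 75, 93]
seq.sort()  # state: [-7, 2, 8, 24, 75, 82, 93]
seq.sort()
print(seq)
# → [-7, 2, 8, 24, 75, 82, 93]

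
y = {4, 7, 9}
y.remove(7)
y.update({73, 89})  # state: {4, 9, 73, 89}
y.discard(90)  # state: {4, 9, 73, 89}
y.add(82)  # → {4, 9, 73, 82, 89}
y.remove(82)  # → {4, 9, 73, 89}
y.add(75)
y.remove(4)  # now {9, 73, 75, 89}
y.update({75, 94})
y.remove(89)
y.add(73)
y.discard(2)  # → {9, 73, 75, 94}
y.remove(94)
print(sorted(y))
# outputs [9, 73, 75]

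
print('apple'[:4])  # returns appl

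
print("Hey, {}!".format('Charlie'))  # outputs Hey, Charlie!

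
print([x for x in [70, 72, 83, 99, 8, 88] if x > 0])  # [70, 72, 83, 99, 8, 88]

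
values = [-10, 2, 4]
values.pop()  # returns 4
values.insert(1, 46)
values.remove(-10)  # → [46, 2]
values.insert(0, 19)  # [19, 46, 2]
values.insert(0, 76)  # [76, 19, 46, 2]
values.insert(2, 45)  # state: [76, 19, 45, 46, 2]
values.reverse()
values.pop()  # 76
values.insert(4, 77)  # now [2, 46, 45, 19, 77]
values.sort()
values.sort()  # [2, 19, 45, 46, 77]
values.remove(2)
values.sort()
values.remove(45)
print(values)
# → [19, 46, 77]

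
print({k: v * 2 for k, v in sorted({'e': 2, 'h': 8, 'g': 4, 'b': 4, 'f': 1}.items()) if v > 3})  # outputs {'b': 8, 'g': 8, 'h': 16}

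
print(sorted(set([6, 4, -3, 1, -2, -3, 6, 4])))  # [-3, -2, 1, 4, 6]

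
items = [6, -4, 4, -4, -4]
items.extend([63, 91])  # [6, -4, 4, -4, -4, 63, 91]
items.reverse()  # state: [91, 63, -4, -4, 4, -4, 6]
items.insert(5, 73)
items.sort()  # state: [-4, -4, -4, 4, 6, 63, 73, 91]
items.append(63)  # [-4, -4, -4, 4, 6, 63, 73, 91, 63]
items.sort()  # [-4, -4, -4, 4, 6, 63, 63, 73, 91]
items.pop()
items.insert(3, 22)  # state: [-4, -4, -4, 22, 4, 6, 63, 63, 73]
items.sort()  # [-4, -4, -4, 4, 6, 22, 63, 63, 73]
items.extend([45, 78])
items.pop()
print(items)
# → [-4, -4, -4, 4, 6, 22, 63, 63, 73, 45]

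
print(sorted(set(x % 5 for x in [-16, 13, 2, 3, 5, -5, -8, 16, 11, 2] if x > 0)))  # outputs [0, 1, 2, 3]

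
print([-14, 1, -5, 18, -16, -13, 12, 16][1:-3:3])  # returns [1, -16]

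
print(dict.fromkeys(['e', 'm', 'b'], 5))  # {'e': 5, 'm': 5, 'b': 5}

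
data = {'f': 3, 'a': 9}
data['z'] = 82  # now {'f': 3, 'a': 9, 'z': 82}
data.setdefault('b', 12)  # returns 12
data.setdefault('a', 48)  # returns 9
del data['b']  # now {'f': 3, 'a': 9, 'z': 82}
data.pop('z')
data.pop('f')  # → 3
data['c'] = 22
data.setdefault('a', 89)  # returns 9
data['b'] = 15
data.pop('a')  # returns 9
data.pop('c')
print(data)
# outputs {'b': 15}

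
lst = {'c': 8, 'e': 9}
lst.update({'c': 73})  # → {'c': 73, 'e': 9}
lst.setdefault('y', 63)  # 63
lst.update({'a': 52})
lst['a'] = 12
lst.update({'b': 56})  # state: {'c': 73, 'e': 9, 'y': 63, 'a': 12, 'b': 56}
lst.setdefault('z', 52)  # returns 52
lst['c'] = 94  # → {'c': 94, 'e': 9, 'y': 63, 'a': 12, 'b': 56, 'z': 52}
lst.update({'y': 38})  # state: {'c': 94, 'e': 9, 'y': 38, 'a': 12, 'b': 56, 'z': 52}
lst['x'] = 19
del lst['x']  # {'c': 94, 'e': 9, 'y': 38, 'a': 12, 'b': 56, 'z': 52}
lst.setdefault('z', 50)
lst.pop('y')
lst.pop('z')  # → 52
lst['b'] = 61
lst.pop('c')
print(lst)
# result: {'e': 9, 'a': 12, 'b': 61}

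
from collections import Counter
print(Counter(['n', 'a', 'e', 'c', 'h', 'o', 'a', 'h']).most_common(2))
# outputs [('a', 2), ('h', 2)]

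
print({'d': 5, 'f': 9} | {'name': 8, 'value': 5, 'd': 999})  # {'d': 999, 'f': 9, 'name': 8, 'value': 5}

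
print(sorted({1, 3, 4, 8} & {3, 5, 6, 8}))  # [3, 8]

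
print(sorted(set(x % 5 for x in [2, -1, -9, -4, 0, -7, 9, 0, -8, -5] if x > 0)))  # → [2, 4]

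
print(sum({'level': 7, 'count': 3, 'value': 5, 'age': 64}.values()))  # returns 79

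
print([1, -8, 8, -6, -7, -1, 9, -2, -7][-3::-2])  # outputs [9, -7, 8, 1]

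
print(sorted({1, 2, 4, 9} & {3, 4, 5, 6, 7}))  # [4]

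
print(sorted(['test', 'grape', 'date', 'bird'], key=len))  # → ['test', 'date', 'bird', 'grape']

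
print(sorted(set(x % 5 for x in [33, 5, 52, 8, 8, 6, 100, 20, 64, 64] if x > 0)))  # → [0, 1, 2, 3, 4]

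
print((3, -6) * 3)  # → (3, -6, 3, -6, 3, -6)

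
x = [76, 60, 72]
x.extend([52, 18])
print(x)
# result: [76, 60, 72, 52, 18]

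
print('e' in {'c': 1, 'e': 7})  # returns True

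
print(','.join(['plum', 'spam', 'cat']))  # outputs plum,spam,cat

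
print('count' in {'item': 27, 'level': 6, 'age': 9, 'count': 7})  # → True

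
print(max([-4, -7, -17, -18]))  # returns -4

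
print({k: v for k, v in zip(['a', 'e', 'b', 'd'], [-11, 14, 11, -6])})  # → {'a': -11, 'e': 14, 'b': 11, 'd': -6}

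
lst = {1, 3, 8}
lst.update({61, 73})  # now {1, 3, 8, 61, 73}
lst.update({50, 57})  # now {1, 3, 8, 50, 57, 61, 73}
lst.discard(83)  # {1, 3, 8, 50, 57, 61, 73}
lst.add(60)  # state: {1, 3, 8, 50, 57, 60, 61, 73}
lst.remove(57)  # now {1, 3, 8, 50, 60, 61, 73}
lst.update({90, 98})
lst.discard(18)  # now {1, 3, 8, 50, 60, 61, 73, 90, 98}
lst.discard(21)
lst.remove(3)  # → {1, 8, 50, 60, 61, 73, 90, 98}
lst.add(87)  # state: {1, 8, 50, 60, 61, 73, 87, 90, 98}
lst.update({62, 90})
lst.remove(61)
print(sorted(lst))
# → [1, 8, 50, 60, 62, 73, 87, 90, 98]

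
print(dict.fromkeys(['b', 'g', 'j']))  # {'b': None, 'g': None, 'j': None}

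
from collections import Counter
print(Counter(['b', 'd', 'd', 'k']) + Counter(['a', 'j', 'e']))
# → Counter({'d': 2, 'b': 1, 'k': 1, 'a': 1, 'j': 1, 'e': 1})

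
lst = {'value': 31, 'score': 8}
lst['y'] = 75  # {'value': 31, 'score': 8, 'y': 75}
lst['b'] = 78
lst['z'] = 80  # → {'value': 31, 'score': 8, 'y': 75, 'b': 78, 'z': 80}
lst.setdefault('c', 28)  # 28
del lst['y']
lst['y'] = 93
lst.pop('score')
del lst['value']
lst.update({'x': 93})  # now {'b': 78, 'z': 80, 'c': 28, 'y': 93, 'x': 93}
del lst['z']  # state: {'b': 78, 'c': 28, 'y': 93, 'x': 93}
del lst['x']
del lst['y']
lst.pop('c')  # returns 28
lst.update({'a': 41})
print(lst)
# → {'b': 78, 'a': 41}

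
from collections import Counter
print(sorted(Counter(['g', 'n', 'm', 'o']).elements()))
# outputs ['g', 'm', 'n', 'o']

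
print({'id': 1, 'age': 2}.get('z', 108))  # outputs 108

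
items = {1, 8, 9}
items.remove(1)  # {8, 9}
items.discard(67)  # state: {8, 9}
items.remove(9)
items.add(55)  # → {8, 55}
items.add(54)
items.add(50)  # {8, 50, 54, 55}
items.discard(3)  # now {8, 50, 54, 55}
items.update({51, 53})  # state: {8, 50, 51, 53, 54, 55}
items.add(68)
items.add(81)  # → {8, 50, 51, 53, 54, 55, 68, 81}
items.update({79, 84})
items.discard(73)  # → {8, 50, 51, 53, 54, 55, 68, 79, 81, 84}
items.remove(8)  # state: {50, 51, 53, 54, 55, 68, 79, 81, 84}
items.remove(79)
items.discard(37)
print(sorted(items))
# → [50, 51, 53, 54, 55, 68, 81, 84]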